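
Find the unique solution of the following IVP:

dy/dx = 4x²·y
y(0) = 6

General solution: y = Ce^(4x³/3)
Applying IC y(0) = 6:
Particular solution: y = 6e^(4x³/3)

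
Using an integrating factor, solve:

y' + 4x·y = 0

Using integrating factor method:

General solution: y = Ce^(-2x^2)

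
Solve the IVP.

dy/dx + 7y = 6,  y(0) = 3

General solution: y = 6/7 + Ce^(-7x)
Applying y(0) = 3: C = 3 - 6/7 = 15/7
Particular solution: y = 6/7 + (15/7)e^(-7x)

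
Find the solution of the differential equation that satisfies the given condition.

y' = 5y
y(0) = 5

General solution: y = Ce^(5x)
Applying IC y(0) = 5:
Particular solution: y = 5e^(5x)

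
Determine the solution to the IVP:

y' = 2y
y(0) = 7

General solution: y = Ce^(2x)
Applying IC y(0) = 7:
Particular solution: y = 7e^(2x)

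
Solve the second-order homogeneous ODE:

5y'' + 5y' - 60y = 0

Characteristic equation: 5r² + 5r - 60 = 0
Divide by 5: r² + r - 12 = 0
Roots: r = 3, -4 (distinct real)
General solution: y = C₁e^(3x) + C₂e^(-4x)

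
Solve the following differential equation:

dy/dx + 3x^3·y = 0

Using integrating factor method:

General solution: y = Ce^(-3x^4/4)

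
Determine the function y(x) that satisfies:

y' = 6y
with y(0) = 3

General solution: y = Ce^(6x)
Applying IC y(0) = 3:
Particular solution: y = 3e^(6x)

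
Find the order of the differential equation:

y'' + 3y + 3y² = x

The order is 2 (highest derivative is of order 2).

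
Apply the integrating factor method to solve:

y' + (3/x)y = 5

Using integrating factor method:

General solution: y = (5/4)x + Cx^(-3)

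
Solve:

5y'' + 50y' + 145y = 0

Characteristic equation: 5r² + 50r + 145 = 0
Divide by 5: r² + 10r + 29 = 0
Roots: r = -5 ± 2i (complex conjugates)
General solution: y = e^(-5x)(C₁cos(2x) + C₂sin(2x))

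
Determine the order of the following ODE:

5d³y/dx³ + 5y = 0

The order is 3 (highest derivative is of order 3).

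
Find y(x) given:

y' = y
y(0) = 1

General solution: y = Ce^x
Applying IC y(0) = 1:
Particular solution: y = e^x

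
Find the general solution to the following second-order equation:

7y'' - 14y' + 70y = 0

Characteristic equation: 7r² - 14r + 70 = 0
Divide by 7: r² - 2r + 10 = 0
Roots: r = 1 ± 3i (complex conjugates)
General solution: y = e^x(C₁cos(3x) + C₂sin(3x))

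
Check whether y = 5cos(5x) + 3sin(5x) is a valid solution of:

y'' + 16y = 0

Verification:
y'' = -125cos(5x) - 75sin(5x)
y'' + 16y ≠ 0 (frequency mismatch: got 25 instead of 16)

No, it is not a solution.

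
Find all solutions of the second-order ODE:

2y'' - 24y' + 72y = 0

Characteristic equation: 2r² - 24r + 72 = 0
Divide by 2: r² - 12r + 36 = 0
Factored: (r - 6)² = 0
Repeated root: r = 6
General solution: y = (C₁ + C₂x)e^(6x)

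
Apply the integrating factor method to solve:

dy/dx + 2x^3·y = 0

Using integrating factor method:

General solution: y = Ce^(-x^4/2)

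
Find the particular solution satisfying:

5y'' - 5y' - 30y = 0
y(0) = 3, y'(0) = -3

General solution: y = C₁e^(3x) + C₂e^(-2x)
Applying ICs: C₁ = 3/5, C₂ = 12/5
Particular solution: y = (3/5)e^(3x) + (12/5)e^(-2x)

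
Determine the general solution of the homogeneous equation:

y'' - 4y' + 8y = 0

Characteristic equation: r² - 4r + 8 = 0
Roots: r = 2 ± 2i (complex conjugates)
General solution: y = e^(2x)(C₁cos(2x) + C₂sin(2x))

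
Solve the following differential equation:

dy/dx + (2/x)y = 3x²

Using integrating factor method:

General solution: y = (3/5)x^3 + Cx^(-2)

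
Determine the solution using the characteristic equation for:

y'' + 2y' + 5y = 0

Characteristic equation: r² + 2r + 5 = 0
Roots: r = -1 ± 2i (complex conjugates)
General solution: y = e^(-x)(C₁cos(2x) + C₂sin(2x))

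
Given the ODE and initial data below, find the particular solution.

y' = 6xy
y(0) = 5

General solution: y = Ce^(3x²)
Applying IC y(0) = 5:
Particular solution: y = 5e^(3x²)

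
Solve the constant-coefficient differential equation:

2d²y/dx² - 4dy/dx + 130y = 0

Characteristic equation: 2r² - 4r + 130 = 0
Divide by 2: r² - 2r + 65 = 0
Roots: r = 1 ± 8i (complex conjugates)
General solution: y = e^x(C₁cos(8x) + C₂sin(8x))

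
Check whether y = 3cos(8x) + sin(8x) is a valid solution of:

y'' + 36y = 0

Verification:
y'' = -192cos(8x) - 64sin(8x)
y'' + 36y ≠ 0 (frequency mismatch: got 64 instead of 36)

No, it is not a solution.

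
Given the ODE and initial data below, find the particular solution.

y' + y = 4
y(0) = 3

General solution: y = 4 + Ce^(-x)
Applying y(0) = 3: C = 3 - 4 = -1
Particular solution: y = 4 - e^(-x)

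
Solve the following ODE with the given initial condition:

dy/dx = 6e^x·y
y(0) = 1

General solution: y = Ce^(6e^x)
Applying IC y(0) = 1:
Particular solution: y = e^(6(e^x - 1))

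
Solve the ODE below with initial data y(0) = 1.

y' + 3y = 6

General solution: y = 2 + Ce^(-3x)
Applying y(0) = 1: C = 1 - 2 = -1
Particular solution: y = 2 - e^(-3x)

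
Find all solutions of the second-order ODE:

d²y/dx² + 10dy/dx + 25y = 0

Characteristic equation: r² + 10r + 25 = 0
Factored: (r + 5)² = 0
Repeated root: r = -5
General solution: y = (C₁ + C₂x)e^(-5x)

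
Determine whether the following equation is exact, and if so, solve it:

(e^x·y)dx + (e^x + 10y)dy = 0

Verify exactness: ∂M/∂y = ∂N/∂x ✓
Find F(x,y) such that ∂F/∂x = M, ∂F/∂y = N
Solution: e^x·y + 5y² = C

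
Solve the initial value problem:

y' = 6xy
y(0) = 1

General solution: y = Ce^(3x²)
Applying IC y(0) = 1:
Particular solution: y = e^(3x²)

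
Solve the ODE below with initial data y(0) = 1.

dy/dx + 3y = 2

General solution: y = 2/3 + Ce^(-3x)
Applying y(0) = 1: C = 1 - 2/3 = 1/3
Particular solution: y = 2/3 + (1/3)e^(-3x)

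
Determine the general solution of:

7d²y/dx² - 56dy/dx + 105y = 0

Characteristic equation: 7r² - 56r + 105 = 0
Divide by 7: r² - 8r + 15 = 0
Roots: r = 3, 5 (distinct real)
General solution: y = C₁e^(3x) + C₂e^(5x)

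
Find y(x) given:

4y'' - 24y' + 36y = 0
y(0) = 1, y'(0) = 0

General solution: y = (C₁ + C₂x)e^(3x)
Repeated root r = 3
Applying ICs: C₁ = 1, C₂ = -3
Particular solution: y = (1 - 3x)e^(3x)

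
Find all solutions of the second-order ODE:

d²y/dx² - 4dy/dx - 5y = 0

Characteristic equation: r² - 4r - 5 = 0
Roots: r = 5, -1 (distinct real)
General solution: y = C₁e^(5x) + C₂e^(-x)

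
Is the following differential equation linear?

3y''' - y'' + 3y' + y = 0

Yes. Linear (y and its derivatives appear to the first power only, no products of y terms)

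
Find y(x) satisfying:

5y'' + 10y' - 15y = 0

Characteristic equation: 5r² + 10r - 15 = 0
Divide by 5: r² + 2r - 3 = 0
Roots: r = 1, -3 (distinct real)
General solution: y = C₁e^x + C₂e^(-3x)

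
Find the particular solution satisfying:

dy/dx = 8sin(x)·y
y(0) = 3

General solution: y = Ce^(-8cos(x))
Applying IC y(0) = 3:
Particular solution: y = 3e^(8(1-cos(x)))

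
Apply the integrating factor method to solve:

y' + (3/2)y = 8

Using integrating factor method:

General solution: y = 16/3 + Ce^(-3x/2)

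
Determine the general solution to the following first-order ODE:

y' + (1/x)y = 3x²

Using integrating factor method:

General solution: y = (3/4)x^3 + C/x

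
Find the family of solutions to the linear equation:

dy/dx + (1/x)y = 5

Using integrating factor method:

General solution: y = (5/2)x + C/x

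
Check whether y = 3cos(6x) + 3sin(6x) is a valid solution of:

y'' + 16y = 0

Verification:
y'' = -108cos(6x) - 108sin(6x)
y'' + 16y ≠ 0 (frequency mismatch: got 36 instead of 16)

No, it is not a solution.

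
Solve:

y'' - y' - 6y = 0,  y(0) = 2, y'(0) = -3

General solution: y = C₁e^(3x) + C₂e^(-2x)
Applying ICs: C₁ = 1/5, C₂ = 9/5
Particular solution: y = (1/5)e^(3x) + (9/5)e^(-2x)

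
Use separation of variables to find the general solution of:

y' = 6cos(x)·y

Separating variables and integrating:
ln|y| = 6sin(x) + C

General solution: y = Ce^(6sin(x))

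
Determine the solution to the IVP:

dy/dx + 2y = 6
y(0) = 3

General solution: y = 3 + Ce^(-2x)
Applying y(0) = 3: C = 3 - 3 = 0
Particular solution: y = 3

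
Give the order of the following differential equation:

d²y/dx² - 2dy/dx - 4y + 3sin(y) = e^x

The order is 2 (highest derivative is of order 2).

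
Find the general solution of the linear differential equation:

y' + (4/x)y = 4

Using integrating factor method:

General solution: y = (4/5)x + Cx^(-4)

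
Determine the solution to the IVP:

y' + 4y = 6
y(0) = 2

General solution: y = 3/2 + Ce^(-4x)
Applying y(0) = 2: C = 2 - 3/2 = 1/2
Particular solution: y = 3/2 + (1/2)e^(-4x)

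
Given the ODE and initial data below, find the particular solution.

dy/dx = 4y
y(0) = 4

General solution: y = Ce^(4x)
Applying IC y(0) = 4:
Particular solution: y = 4e^(4x)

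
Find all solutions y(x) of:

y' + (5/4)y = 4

Using integrating factor method:

General solution: y = 16/5 + Ce^(-5x/4)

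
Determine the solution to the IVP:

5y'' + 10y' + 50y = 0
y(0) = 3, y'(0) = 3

General solution: y = e^(-x)(C₁cos(3x) + C₂sin(3x))
Complex roots r = -1 ± 3i
Applying ICs: C₁ = 3, C₂ = 2
Particular solution: y = e^(-x)(3cos(3x) + 2sin(3x))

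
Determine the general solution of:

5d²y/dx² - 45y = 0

Characteristic equation: 5r² - 45 = 0
Divide by 5: r² - 9 = 0
Roots: r = 3, -3 (distinct real)
General solution: y = C₁e^(3x) + C₂e^(-3x)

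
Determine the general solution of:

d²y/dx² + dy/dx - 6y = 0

Characteristic equation: r² + r - 6 = 0
Roots: r = 2, -3 (distinct real)
General solution: y = C₁e^(2x) + C₂e^(-3x)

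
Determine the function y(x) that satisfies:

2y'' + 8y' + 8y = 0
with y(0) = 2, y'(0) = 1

General solution: y = (C₁ + C₂x)e^(-2x)
Repeated root r = -2
Applying ICs: C₁ = 2, C₂ = 5
Particular solution: y = (2 + 5x)e^(-2x)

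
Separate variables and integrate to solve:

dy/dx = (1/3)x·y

Separating variables and integrating:
ln|y| = x^2/6 + C

General solution: y = Ce^(x^2/6)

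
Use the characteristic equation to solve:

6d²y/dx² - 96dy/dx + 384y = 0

Characteristic equation: 6r² - 96r + 384 = 0
Divide by 6: r² - 16r + 64 = 0
Factored: (r - 8)² = 0
Repeated root: r = 8
General solution: y = (C₁ + C₂x)e^(8x)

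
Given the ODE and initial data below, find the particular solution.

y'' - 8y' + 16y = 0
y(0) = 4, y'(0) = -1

General solution: y = (C₁ + C₂x)e^(4x)
Repeated root r = 4
Applying ICs: C₁ = 4, C₂ = -17
Particular solution: y = (4 - 17x)e^(4x)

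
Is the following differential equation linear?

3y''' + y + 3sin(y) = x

No. Nonlinear (sin(y) is nonlinear in y)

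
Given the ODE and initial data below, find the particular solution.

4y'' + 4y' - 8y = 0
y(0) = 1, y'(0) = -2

General solution: y = C₁e^x + C₂e^(-2x)
Applying ICs: C₁ = 0, C₂ = 1
Particular solution: y = e^(-2x)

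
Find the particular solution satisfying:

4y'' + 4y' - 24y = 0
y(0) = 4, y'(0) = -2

General solution: y = C₁e^(2x) + C₂e^(-3x)
Applying ICs: C₁ = 2, C₂ = 2
Particular solution: y = 2e^(2x) + 2e^(-3x)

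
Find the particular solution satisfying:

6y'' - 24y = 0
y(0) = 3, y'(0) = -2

General solution: y = C₁e^(2x) + C₂e^(-2x)
Applying ICs: C₁ = 1, C₂ = 2
Particular solution: y = e^(2x) + 2e^(-2x)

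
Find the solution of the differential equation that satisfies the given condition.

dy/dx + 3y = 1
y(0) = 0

General solution: y = 1/3 + Ce^(-3x)
Applying y(0) = 0: C = 0 - 1/3 = -1/3
Particular solution: y = 1/3 - (1/3)e^(-3x)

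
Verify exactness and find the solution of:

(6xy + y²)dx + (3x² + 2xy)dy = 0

Verify exactness: ∂M/∂y = ∂N/∂x ✓
Find F(x,y) such that ∂F/∂x = M, ∂F/∂y = N
Solution: 3x²y + xy² = C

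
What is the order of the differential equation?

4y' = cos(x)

The order is 1 (highest derivative is of order 1).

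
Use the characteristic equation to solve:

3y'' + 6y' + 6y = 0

Characteristic equation: 3r² + 6r + 6 = 0
Divide by 3: r² + 2r + 2 = 0
Roots: r = -1 ± i (complex conjugates)
General solution: y = e^(-x)(C₁cos(x) + C₂sin(x))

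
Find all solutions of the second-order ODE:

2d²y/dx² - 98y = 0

Characteristic equation: 2r² - 98 = 0
Divide by 2: r² - 49 = 0
Roots: r = 7, -7 (distinct real)
General solution: y = C₁e^(7x) + C₂e^(-7x)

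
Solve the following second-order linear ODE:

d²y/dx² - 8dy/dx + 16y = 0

Characteristic equation: r² - 8r + 16 = 0
Factored: (r - 4)² = 0
Repeated root: r = 4
General solution: y = (C₁ + C₂x)e^(4x)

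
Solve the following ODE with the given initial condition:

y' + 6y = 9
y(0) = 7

General solution: y = 3/2 + Ce^(-6x)
Applying y(0) = 7: C = 7 - 3/2 = 11/2
Particular solution: y = 3/2 + (11/2)e^(-6x)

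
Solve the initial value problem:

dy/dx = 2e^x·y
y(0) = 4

General solution: y = Ce^(2e^x)
Applying IC y(0) = 4:
Particular solution: y = 4e^(2(e^x - 1))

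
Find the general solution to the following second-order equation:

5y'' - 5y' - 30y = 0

Characteristic equation: 5r² - 5r - 30 = 0
Divide by 5: r² - r - 6 = 0
Roots: r = 3, -2 (distinct real)
General solution: y = C₁e^(3x) + C₂e^(-2x)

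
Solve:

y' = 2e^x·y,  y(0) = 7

General solution: y = Ce^(2e^x)
Applying IC y(0) = 7:
Particular solution: y = 7e^(2(e^x - 1))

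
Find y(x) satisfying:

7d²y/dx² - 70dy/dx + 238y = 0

Characteristic equation: 7r² - 70r + 238 = 0
Divide by 7: r² - 10r + 34 = 0
Roots: r = 5 ± 3i (complex conjugates)
General solution: y = e^(5x)(C₁cos(3x) + C₂sin(3x))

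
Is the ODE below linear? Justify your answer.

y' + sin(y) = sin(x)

No. Nonlinear (sin(y) is nonlinear in y)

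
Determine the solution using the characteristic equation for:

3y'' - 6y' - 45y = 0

Characteristic equation: 3r² - 6r - 45 = 0
Divide by 3: r² - 2r - 15 = 0
Roots: r = 5, -3 (distinct real)
General solution: y = C₁e^(5x) + C₂e^(-3x)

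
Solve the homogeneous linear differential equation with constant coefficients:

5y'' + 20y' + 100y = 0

Characteristic equation: 5r² + 20r + 100 = 0
Divide by 5: r² + 4r + 20 = 0
Roots: r = -2 ± 4i (complex conjugates)
General solution: y = e^(-2x)(C₁cos(4x) + C₂sin(4x))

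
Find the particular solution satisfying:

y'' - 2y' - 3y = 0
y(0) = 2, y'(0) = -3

General solution: y = C₁e^(3x) + C₂e^(-x)
Applying ICs: C₁ = -1/4, C₂ = 9/4
Particular solution: y = -(1/4)e^(3x) + (9/4)e^(-x)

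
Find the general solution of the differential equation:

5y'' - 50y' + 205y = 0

Characteristic equation: 5r² - 50r + 205 = 0
Divide by 5: r² - 10r + 41 = 0
Roots: r = 5 ± 4i (complex conjugates)
General solution: y = e^(5x)(C₁cos(4x) + C₂sin(4x))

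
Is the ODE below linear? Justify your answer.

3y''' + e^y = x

No. Nonlinear (e^y is nonlinear in y)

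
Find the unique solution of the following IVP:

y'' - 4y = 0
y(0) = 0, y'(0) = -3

General solution: y = C₁e^(2x) + C₂e^(-2x)
Applying ICs: C₁ = -3/4, C₂ = 3/4
Particular solution: y = -(3/4)e^(2x) + (3/4)e^(-2x)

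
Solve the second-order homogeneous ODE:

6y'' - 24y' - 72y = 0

Characteristic equation: 6r² - 24r - 72 = 0
Divide by 6: r² - 4r - 12 = 0
Roots: r = 6, -2 (distinct real)
General solution: y = C₁e^(6x) + C₂e^(-2x)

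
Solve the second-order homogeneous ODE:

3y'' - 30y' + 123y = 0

Characteristic equation: 3r² - 30r + 123 = 0
Divide by 3: r² - 10r + 41 = 0
Roots: r = 5 ± 4i (complex conjugates)
General solution: y = e^(5x)(C₁cos(4x) + C₂sin(4x))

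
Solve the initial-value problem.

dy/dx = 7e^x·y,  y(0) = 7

General solution: y = Ce^(7e^x)
Applying IC y(0) = 7:
Particular solution: y = 7e^(7(e^x - 1))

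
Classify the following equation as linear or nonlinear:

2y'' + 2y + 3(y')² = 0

Nonlinear ((y')² term)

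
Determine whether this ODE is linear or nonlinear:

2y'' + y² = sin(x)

Nonlinear (y² term)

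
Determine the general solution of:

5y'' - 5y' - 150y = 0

Characteristic equation: 5r² - 5r - 150 = 0
Divide by 5: r² - r - 30 = 0
Roots: r = 6, -5 (distinct real)
General solution: y = C₁e^(6x) + C₂e^(-5x)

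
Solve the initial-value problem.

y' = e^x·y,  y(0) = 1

General solution: y = Ce^(e^x)
Applying IC y(0) = 1:
Particular solution: y = e^(e^x - 1)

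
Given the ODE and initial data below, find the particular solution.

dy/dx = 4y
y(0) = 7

General solution: y = Ce^(4x)
Applying IC y(0) = 7:
Particular solution: y = 7e^(4x)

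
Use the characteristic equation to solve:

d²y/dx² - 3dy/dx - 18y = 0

Characteristic equation: r² - 3r - 18 = 0
Roots: r = 6, -3 (distinct real)
General solution: y = C₁e^(6x) + C₂e^(-3x)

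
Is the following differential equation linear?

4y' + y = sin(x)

Yes. Linear (y and its derivatives appear to the first power only, no products of y terms)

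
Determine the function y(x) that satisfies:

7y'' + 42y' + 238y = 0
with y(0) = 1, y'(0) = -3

General solution: y = e^(-3x)(C₁cos(5x) + C₂sin(5x))
Complex roots r = -3 ± 5i
Applying ICs: C₁ = 1, C₂ = 0
Particular solution: y = e^(-3x)(cos(5x))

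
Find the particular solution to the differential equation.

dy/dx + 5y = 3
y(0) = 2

General solution: y = 3/5 + Ce^(-5x)
Applying y(0) = 2: C = 2 - 3/5 = 7/5
Particular solution: y = 3/5 + (7/5)e^(-5x)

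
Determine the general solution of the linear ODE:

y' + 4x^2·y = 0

Using integrating factor method:

General solution: y = Ce^(-4x^3/3)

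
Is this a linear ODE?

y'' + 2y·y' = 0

No. Nonlinear (product y·y')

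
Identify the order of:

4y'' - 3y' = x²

The order is 2 (highest derivative is of order 2).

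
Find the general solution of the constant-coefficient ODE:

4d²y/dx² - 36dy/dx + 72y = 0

Characteristic equation: 4r² - 36r + 72 = 0
Divide by 4: r² - 9r + 18 = 0
Roots: r = 6, 3 (distinct real)
General solution: y = C₁e^(6x) + C₂e^(3x)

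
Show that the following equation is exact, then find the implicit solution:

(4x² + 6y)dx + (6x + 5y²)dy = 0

Verify exactness: ∂M/∂y = ∂N/∂x ✓
Find F(x,y) such that ∂F/∂x = M, ∂F/∂y = N
Solution: 4x³/3 + 6xy + 5y³/3 = C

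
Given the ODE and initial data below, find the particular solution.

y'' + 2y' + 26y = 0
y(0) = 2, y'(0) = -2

General solution: y = e^(-x)(C₁cos(5x) + C₂sin(5x))
Complex roots r = -1 ± 5i
Applying ICs: C₁ = 2, C₂ = 0
Particular solution: y = e^(-x)(2cos(5x))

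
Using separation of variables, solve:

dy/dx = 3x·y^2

Separating variables and integrating:
-1/y = 3x^2/2 + C

General solution: y^-1 = (-3/2)x^2 + C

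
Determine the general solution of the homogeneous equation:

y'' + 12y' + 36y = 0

Characteristic equation: r² + 12r + 36 = 0
Factored: (r + 6)² = 0
Repeated root: r = -6
General solution: y = (C₁ + C₂x)e^(-6x)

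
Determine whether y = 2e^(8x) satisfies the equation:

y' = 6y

Verification:
y = 2e^(8x)
y' = 16e^(8x)
But 6y = 12e^(8x)
y' ≠ 6y — the derivative does not match

No, it is not a solution.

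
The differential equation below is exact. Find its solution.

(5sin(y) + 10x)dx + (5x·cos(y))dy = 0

Verify exactness: ∂M/∂y = ∂N/∂x ✓
Find F(x,y) such that ∂F/∂x = M, ∂F/∂y = N
Solution: 5x·sin(y) + 5x² = C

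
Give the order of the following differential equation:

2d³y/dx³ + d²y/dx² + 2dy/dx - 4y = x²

The order is 3 (highest derivative is of order 3).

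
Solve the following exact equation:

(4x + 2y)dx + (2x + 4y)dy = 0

Verify exactness: ∂M/∂y = ∂N/∂x ✓
Find F(x,y) such that ∂F/∂x = M, ∂F/∂y = N
Solution: 2x² + 2xy + 2y² = C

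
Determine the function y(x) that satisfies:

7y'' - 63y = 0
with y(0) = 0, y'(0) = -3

General solution: y = C₁e^(3x) + C₂e^(-3x)
Applying ICs: C₁ = -1/2, C₂ = 1/2
Particular solution: y = -(1/2)e^(3x) + (1/2)e^(-3x)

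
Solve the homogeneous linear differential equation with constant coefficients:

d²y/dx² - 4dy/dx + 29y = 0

Characteristic equation: r² - 4r + 29 = 0
Roots: r = 2 ± 5i (complex conjugates)
General solution: y = e^(2x)(C₁cos(5x) + C₂sin(5x))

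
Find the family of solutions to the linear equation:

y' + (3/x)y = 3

Using integrating factor method:

General solution: y = (3/4)x + Cx^(-3)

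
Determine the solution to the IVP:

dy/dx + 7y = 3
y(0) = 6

General solution: y = 3/7 + Ce^(-7x)
Applying y(0) = 6: C = 6 - 3/7 = 39/7
Particular solution: y = 3/7 + (39/7)e^(-7x)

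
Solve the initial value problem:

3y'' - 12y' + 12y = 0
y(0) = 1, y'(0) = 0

General solution: y = (C₁ + C₂x)e^(2x)
Repeated root r = 2
Applying ICs: C₁ = 1, C₂ = -2
Particular solution: y = (1 - 2x)e^(2x)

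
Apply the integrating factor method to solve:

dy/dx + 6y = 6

Using integrating factor method:

General solution: y = 1 + Ce^(-6x)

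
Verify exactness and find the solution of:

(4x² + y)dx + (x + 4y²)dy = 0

Verify exactness: ∂M/∂y = ∂N/∂x ✓
Find F(x,y) such that ∂F/∂x = M, ∂F/∂y = N
Solution: 4x³/3 + xy + 4y³/3 = C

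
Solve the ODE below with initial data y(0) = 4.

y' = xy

General solution: y = Ce^(x²/2)
Applying IC y(0) = 4:
Particular solution: y = 4e^(x²/2)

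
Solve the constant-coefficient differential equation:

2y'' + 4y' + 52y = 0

Characteristic equation: 2r² + 4r + 52 = 0
Divide by 2: r² + 2r + 26 = 0
Roots: r = -1 ± 5i (complex conjugates)
General solution: y = e^(-x)(C₁cos(5x) + C₂sin(5x))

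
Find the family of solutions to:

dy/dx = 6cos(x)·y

Separating variables and integrating:
ln|y| = 6sin(x) + C

General solution: y = Ce^(6sin(x))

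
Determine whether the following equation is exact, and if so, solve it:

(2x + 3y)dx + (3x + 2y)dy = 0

Verify exactness: ∂M/∂y = ∂N/∂x ✓
Find F(x,y) such that ∂F/∂x = M, ∂F/∂y = N
Solution: x² + 3xy + y² = C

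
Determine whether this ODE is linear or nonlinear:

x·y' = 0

Linear (y and its derivatives appear to the first power only, no products of y terms)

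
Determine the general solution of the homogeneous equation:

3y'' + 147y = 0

Characteristic equation: 3r² + 147 = 0
Divide by 3: r² + 49 = 0
Roots: r = ±7i (complex conjugates)
General solution: y = C₁cos(7x) + C₂sin(7x)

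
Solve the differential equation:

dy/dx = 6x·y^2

Separating variables and integrating:
-1/y = 3x^2 + C

General solution: y^-1 = -3x^2 + C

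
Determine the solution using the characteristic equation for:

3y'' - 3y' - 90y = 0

Characteristic equation: 3r² - 3r - 90 = 0
Divide by 3: r² - r - 30 = 0
Roots: r = 6, -5 (distinct real)
General solution: y = C₁e^(6x) + C₂e^(-5x)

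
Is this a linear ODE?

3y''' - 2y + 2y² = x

No. Nonlinear (y² term)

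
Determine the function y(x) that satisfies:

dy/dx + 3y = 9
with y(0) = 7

General solution: y = 3 + Ce^(-3x)
Applying y(0) = 7: C = 7 - 3 = 4
Particular solution: y = 3 + 4e^(-3x)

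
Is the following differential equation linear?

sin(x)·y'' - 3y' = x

Yes. Linear (y and its derivatives appear to the first power only, no products of y terms)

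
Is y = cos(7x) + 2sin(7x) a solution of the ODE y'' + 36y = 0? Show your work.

Verification:
y'' = -49cos(7x) - 98sin(7x)
y'' + 36y ≠ 0 (frequency mismatch: got 49 instead of 36)

No, it is not a solution.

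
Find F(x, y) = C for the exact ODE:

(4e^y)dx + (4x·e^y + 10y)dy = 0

Verify exactness: ∂M/∂y = ∂N/∂x ✓
Find F(x,y) such that ∂F/∂x = M, ∂F/∂y = N
Solution: 4x·e^y + 5y² = C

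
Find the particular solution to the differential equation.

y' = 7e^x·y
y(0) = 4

General solution: y = Ce^(7e^x)
Applying IC y(0) = 4:
Particular solution: y = 4e^(7(e^x - 1))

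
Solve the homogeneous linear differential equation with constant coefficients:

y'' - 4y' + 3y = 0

Characteristic equation: r² - 4r + 3 = 0
Roots: r = 3, 1 (distinct real)
General solution: y = C₁e^(3x) + C₂e^x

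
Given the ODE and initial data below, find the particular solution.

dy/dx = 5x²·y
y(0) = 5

General solution: y = Ce^(5x³/3)
Applying IC y(0) = 5:
Particular solution: y = 5e^(5x³/3)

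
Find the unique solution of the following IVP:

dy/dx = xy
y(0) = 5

General solution: y = Ce^(x²/2)
Applying IC y(0) = 5:
Particular solution: y = 5e^(x²/2)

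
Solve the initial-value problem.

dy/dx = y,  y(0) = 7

General solution: y = Ce^x
Applying IC y(0) = 7:
Particular solution: y = 7e^x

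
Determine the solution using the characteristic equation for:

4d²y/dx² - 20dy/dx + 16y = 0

Characteristic equation: 4r² - 20r + 16 = 0
Divide by 4: r² - 5r + 4 = 0
Roots: r = 1, 4 (distinct real)
General solution: y = C₁e^x + C₂e^(4x)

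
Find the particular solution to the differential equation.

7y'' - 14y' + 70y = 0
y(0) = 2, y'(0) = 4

General solution: y = e^x(C₁cos(3x) + C₂sin(3x))
Complex roots r = 1 ± 3i
Applying ICs: C₁ = 2, C₂ = 2/3
Particular solution: y = e^x(2cos(3x) + (2/3)sin(3x))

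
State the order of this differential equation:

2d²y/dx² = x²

The order is 2 (highest derivative is of order 2).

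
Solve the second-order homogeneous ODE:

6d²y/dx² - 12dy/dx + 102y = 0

Characteristic equation: 6r² - 12r + 102 = 0
Divide by 6: r² - 2r + 17 = 0
Roots: r = 1 ± 4i (complex conjugates)
General solution: y = e^x(C₁cos(4x) + C₂sin(4x))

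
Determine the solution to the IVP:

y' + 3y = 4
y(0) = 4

General solution: y = 4/3 + Ce^(-3x)
Applying y(0) = 4: C = 4 - 4/3 = 8/3
Particular solution: y = 4/3 + (8/3)e^(-3x)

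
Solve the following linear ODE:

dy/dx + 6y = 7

Using integrating factor method:

General solution: y = 7/6 + Ce^(-6x)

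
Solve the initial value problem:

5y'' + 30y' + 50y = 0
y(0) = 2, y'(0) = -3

General solution: y = e^(-3x)(C₁cos(x) + C₂sin(x))
Complex roots r = -3 ± i
Applying ICs: C₁ = 2, C₂ = 3
Particular solution: y = e^(-3x)(2cos(x) + 3sin(x))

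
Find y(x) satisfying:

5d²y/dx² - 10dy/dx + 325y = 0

Characteristic equation: 5r² - 10r + 325 = 0
Divide by 5: r² - 2r + 65 = 0
Roots: r = 1 ± 8i (complex conjugates)
General solution: y = e^x(C₁cos(8x) + C₂sin(8x))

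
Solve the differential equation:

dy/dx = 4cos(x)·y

Separating variables and integrating:
ln|y| = 4sin(x) + C

General solution: y = Ce^(4sin(x))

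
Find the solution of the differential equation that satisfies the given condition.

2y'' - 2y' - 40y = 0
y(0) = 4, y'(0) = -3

General solution: y = C₁e^(5x) + C₂e^(-4x)
Applying ICs: C₁ = 13/9, C₂ = 23/9
Particular solution: y = (13/9)e^(5x) + (23/9)e^(-4x)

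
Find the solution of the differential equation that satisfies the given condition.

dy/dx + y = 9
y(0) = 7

General solution: y = 9 + Ce^(-x)
Applying y(0) = 7: C = 7 - 9 = -2
Particular solution: y = 9 - 2e^(-x)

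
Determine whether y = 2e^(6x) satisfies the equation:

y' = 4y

Verification:
y = 2e^(6x)
y' = 12e^(6x)
But 4y = 8e^(6x)
y' ≠ 4y — the derivative does not match

No, it is not a solution.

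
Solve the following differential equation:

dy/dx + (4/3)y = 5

Using integrating factor method:

General solution: y = 15/4 + Ce^(-4x/3)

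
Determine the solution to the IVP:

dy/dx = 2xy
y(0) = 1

General solution: y = Ce^(x²)
Applying IC y(0) = 1:
Particular solution: y = e^(x²)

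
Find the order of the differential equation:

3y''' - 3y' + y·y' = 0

The order is 3 (highest derivative is of order 3).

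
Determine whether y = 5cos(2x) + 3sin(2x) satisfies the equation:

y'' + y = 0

Verification:
y'' = -20cos(2x) - 12sin(2x)
y'' + y ≠ 0 (frequency mismatch: got 4 instead of 1)

No, it is not a solution.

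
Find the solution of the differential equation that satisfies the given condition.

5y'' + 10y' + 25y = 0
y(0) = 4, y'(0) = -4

General solution: y = e^(-x)(C₁cos(2x) + C₂sin(2x))
Complex roots r = -1 ± 2i
Applying ICs: C₁ = 4, C₂ = 0
Particular solution: y = e^(-x)(4cos(2x))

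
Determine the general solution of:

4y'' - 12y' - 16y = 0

Characteristic equation: 4r² - 12r - 16 = 0
Divide by 4: r² - 3r - 4 = 0
Roots: r = 4, -1 (distinct real)
General solution: y = C₁e^(4x) + C₂e^(-x)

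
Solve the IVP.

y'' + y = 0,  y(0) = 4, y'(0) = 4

General solution: y = C₁cos(x) + C₂sin(x)
Complex roots r = ±i
Applying ICs: C₁ = 4, C₂ = 4
Particular solution: y = 4cos(x) + 4sin(x)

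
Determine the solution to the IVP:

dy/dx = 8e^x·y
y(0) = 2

General solution: y = Ce^(8e^x)
Applying IC y(0) = 2:
Particular solution: y = 2e^(8(e^x - 1))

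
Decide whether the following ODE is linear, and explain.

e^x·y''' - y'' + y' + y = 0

Linear (y and its derivatives appear to the first power only, no products of y terms)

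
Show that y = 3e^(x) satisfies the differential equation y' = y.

Verification:
y = 3e^(x)
y' = 3e^(x)
y = 3e^(x)
y' = y ✓

Yes, it is a solution.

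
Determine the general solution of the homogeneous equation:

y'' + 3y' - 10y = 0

Characteristic equation: r² + 3r - 10 = 0
Roots: r = 2, -5 (distinct real)
General solution: y = C₁e^(2x) + C₂e^(-5x)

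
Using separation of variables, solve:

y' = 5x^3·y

Separating variables and integrating:
ln|y| = 5x^4/4 + C

General solution: y = Ce^(5x^4/4)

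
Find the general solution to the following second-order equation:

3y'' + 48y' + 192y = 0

Characteristic equation: 3r² + 48r + 192 = 0
Divide by 3: r² + 16r + 64 = 0
Factored: (r + 8)² = 0
Repeated root: r = -8
General solution: y = (C₁ + C₂x)e^(-8x)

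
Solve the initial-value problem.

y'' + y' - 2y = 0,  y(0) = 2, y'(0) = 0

General solution: y = C₁e^x + C₂e^(-2x)
Applying ICs: C₁ = 4/3, C₂ = 2/3
Particular solution: y = (4/3)e^x + (2/3)e^(-2x)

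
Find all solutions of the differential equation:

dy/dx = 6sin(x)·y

Separating variables and integrating:
ln|y| = -6cos(x) + C

General solution: y = Ce^(-6cos(x))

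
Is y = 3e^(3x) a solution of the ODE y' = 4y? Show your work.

Verification:
y = 3e^(3x)
y' = 9e^(3x)
But 4y = 12e^(3x)
y' ≠ 4y — the derivative does not match

No, it is not a solution.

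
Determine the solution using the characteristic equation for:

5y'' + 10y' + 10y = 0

Characteristic equation: 5r² + 10r + 10 = 0
Divide by 5: r² + 2r + 2 = 0
Roots: r = -1 ± i (complex conjugates)
General solution: y = e^(-x)(C₁cos(x) + C₂sin(x))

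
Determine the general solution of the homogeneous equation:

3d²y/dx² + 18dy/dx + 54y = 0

Characteristic equation: 3r² + 18r + 54 = 0
Divide by 3: r² + 6r + 18 = 0
Roots: r = -3 ± 3i (complex conjugates)
General solution: y = e^(-3x)(C₁cos(3x) + C₂sin(3x))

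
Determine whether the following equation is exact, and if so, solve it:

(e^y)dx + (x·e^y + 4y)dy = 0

Verify exactness: ∂M/∂y = ∂N/∂x ✓
Find F(x,y) such that ∂F/∂x = M, ∂F/∂y = N
Solution: x·e^y + 2y² = C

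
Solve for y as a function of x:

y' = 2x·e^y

Separating variables and integrating:
-e^(-y) = x² + C

General solution: y = -ln(C - x²)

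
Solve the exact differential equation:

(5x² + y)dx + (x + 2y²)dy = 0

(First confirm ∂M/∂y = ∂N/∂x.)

Verify exactness: ∂M/∂y = ∂N/∂x ✓
Find F(x,y) such that ∂F/∂x = M, ∂F/∂y = N
Solution: 5x³/3 + xy + 2y³/3 = C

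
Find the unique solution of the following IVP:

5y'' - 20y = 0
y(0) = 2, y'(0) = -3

General solution: y = C₁e^(2x) + C₂e^(-2x)
Applying ICs: C₁ = 1/4, C₂ = 7/4
Particular solution: y = (1/4)e^(2x) + (7/4)e^(-2x)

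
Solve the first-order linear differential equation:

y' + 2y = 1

Using integrating factor method:

General solution: y = 1/2 + Ce^(-2x)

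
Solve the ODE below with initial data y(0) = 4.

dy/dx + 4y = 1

General solution: y = 1/4 + Ce^(-4x)
Applying y(0) = 4: C = 4 - 1/4 = 15/4
Particular solution: y = 1/4 + (15/4)e^(-4x)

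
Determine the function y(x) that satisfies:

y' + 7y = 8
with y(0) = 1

General solution: y = 8/7 + Ce^(-7x)
Applying y(0) = 1: C = 1 - 8/7 = -1/7
Particular solution: y = 8/7 - (1/7)e^(-7x)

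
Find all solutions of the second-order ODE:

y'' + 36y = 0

Characteristic equation: r² + 36 = 0
Roots: r = ±6i (complex conjugates)
General solution: y = C₁cos(6x) + C₂sin(6x)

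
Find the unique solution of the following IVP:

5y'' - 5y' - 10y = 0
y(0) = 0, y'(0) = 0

General solution: y = C₁e^(2x) + C₂e^(-x)
Applying ICs: C₁ = 0, C₂ = 0
Particular solution: y = 0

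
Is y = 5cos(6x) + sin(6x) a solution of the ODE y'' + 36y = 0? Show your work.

Verification:
y'' = -180cos(6x) - 36sin(6x)
y'' + 36y = 0 ✓

Yes, it is a solution.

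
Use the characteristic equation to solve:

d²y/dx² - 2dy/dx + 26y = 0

Characteristic equation: r² - 2r + 26 = 0
Roots: r = 1 ± 5i (complex conjugates)
General solution: y = e^x(C₁cos(5x) + C₂sin(5x))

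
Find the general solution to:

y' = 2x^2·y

Separating variables and integrating:
ln|y| = 2x^3/3 + C

General solution: y = Ce^(2x^3/3)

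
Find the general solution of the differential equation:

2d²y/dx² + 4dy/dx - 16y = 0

Characteristic equation: 2r² + 4r - 16 = 0
Divide by 2: r² + 2r - 8 = 0
Roots: r = 2, -4 (distinct real)
General solution: y = C₁e^(2x) + C₂e^(-4x)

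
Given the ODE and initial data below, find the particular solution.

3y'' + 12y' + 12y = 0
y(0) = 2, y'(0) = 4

General solution: y = (C₁ + C₂x)e^(-2x)
Repeated root r = -2
Applying ICs: C₁ = 2, C₂ = 8
Particular solution: y = (2 + 8x)e^(-2x)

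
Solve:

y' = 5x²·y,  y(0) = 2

General solution: y = Ce^(5x³/3)
Applying IC y(0) = 2:
Particular solution: y = 2e^(5x³/3)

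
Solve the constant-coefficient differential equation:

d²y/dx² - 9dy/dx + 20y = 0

Characteristic equation: r² - 9r + 20 = 0
Roots: r = 4, 5 (distinct real)
General solution: y = C₁e^(4x) + C₂e^(5x)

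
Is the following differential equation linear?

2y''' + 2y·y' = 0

No. Nonlinear (product y·y')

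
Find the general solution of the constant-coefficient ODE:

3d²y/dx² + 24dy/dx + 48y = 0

Characteristic equation: 3r² + 24r + 48 = 0
Divide by 3: r² + 8r + 16 = 0
Factored: (r + 4)² = 0
Repeated root: r = -4
General solution: y = (C₁ + C₂x)e^(-4x)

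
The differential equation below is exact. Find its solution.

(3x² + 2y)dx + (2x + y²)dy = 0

Verify exactness: ∂M/∂y = ∂N/∂x ✓
Find F(x,y) such that ∂F/∂x = M, ∂F/∂y = N
Solution: x³ + 2xy + y³/3 = C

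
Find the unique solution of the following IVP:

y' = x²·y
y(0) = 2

General solution: y = Ce^(x³/3)
Applying IC y(0) = 2:
Particular solution: y = 2e^(x³/3)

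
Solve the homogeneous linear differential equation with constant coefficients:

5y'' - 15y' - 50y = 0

Characteristic equation: 5r² - 15r - 50 = 0
Divide by 5: r² - 3r - 10 = 0
Roots: r = 5, -2 (distinct real)
General solution: y = C₁e^(5x) + C₂e^(-2x)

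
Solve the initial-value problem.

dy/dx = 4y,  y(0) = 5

General solution: y = Ce^(4x)
Applying IC y(0) = 5:
Particular solution: y = 5e^(4x)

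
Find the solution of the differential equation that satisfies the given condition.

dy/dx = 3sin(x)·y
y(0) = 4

General solution: y = Ce^(-3cos(x))
Applying IC y(0) = 4:
Particular solution: y = 4e^(3(1-cos(x)))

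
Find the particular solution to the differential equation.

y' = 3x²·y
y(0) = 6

General solution: y = Ce^(x³)
Applying IC y(0) = 6:
Particular solution: y = 6e^(x³)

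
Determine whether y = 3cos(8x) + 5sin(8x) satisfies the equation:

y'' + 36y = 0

Verification:
y'' = -192cos(8x) - 320sin(8x)
y'' + 36y ≠ 0 (frequency mismatch: got 64 instead of 36)

No, it is not a solution.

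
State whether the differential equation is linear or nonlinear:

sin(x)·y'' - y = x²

Linear (y and its derivatives appear to the first power only, no products of y terms)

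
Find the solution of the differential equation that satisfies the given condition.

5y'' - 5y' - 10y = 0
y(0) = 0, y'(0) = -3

General solution: y = C₁e^(2x) + C₂e^(-x)
Applying ICs: C₁ = -1, C₂ = 1
Particular solution: y = -e^(2x) + e^(-x)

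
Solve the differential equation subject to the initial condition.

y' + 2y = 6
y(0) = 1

General solution: y = 3 + Ce^(-2x)
Applying y(0) = 1: C = 1 - 3 = -2
Particular solution: y = 3 - 2e^(-2x)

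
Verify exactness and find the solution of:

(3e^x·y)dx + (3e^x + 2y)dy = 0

Verify exactness: ∂M/∂y = ∂N/∂x ✓
Find F(x,y) such that ∂F/∂x = M, ∂F/∂y = N
Solution: 3e^x·y + y² = C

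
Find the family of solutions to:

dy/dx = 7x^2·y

Separating variables and integrating:
ln|y| = 7x^3/3 + C

General solution: y = Ce^(7x^3/3)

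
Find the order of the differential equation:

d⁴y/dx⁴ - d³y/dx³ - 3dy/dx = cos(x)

The order is 4 (highest derivative is of order 4).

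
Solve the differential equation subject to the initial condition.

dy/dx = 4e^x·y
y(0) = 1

General solution: y = Ce^(4e^x)
Applying IC y(0) = 1:
Particular solution: y = e^(4(e^x - 1))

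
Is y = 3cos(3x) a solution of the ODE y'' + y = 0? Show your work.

Verification:
y'' = -27cos(3x)
y'' + y ≠ 0 (frequency mismatch: got 9 instead of 1)

No, it is not a solution.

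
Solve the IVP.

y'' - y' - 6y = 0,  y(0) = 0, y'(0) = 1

General solution: y = C₁e^(3x) + C₂e^(-2x)
Applying ICs: C₁ = 1/5, C₂ = -1/5
Particular solution: y = (1/5)e^(3x) - (1/5)e^(-2x)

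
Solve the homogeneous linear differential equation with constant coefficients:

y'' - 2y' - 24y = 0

Characteristic equation: r² - 2r - 24 = 0
Roots: r = 6, -4 (distinct real)
General solution: y = C₁e^(6x) + C₂e^(-4x)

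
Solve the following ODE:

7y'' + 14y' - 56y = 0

Characteristic equation: 7r² + 14r - 56 = 0
Divide by 7: r² + 2r - 8 = 0
Roots: r = 2, -4 (distinct real)
General solution: y = C₁e^(2x) + C₂e^(-4x)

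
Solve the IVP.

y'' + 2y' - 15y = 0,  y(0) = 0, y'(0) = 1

General solution: y = C₁e^(3x) + C₂e^(-5x)
Applying ICs: C₁ = 1/8, C₂ = -1/8
Particular solution: y = (1/8)e^(3x) - (1/8)e^(-5x)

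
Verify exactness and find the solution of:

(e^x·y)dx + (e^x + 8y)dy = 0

Verify exactness: ∂M/∂y = ∂N/∂x ✓
Find F(x,y) such that ∂F/∂x = M, ∂F/∂y = N
Solution: e^x·y + 4y² = C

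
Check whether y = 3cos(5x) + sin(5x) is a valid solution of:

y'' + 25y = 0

Verification:
y'' = -75cos(5x) - 25sin(5x)
y'' + 25y = 0 ✓

Yes, it is a solution.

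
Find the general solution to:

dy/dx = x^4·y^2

Separating variables and integrating:
-1/y = x^5/5 + C

General solution: y^-1 = (-1/5)x^5 + C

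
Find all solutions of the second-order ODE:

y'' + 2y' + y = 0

Characteristic equation: r² + 2r + 1 = 0
Factored: (r + 1)² = 0
Repeated root: r = -1
General solution: y = (C₁ + C₂x)e^(-x)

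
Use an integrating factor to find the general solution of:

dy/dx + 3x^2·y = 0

Using integrating factor method:

General solution: y = Ce^(-x^3)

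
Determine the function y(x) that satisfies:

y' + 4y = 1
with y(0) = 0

General solution: y = 1/4 + Ce^(-4x)
Applying y(0) = 0: C = 0 - 1/4 = -1/4
Particular solution: y = 1/4 - (1/4)e^(-4x)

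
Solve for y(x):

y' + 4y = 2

Using integrating factor method:

General solution: y = 1/2 + Ce^(-4x)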